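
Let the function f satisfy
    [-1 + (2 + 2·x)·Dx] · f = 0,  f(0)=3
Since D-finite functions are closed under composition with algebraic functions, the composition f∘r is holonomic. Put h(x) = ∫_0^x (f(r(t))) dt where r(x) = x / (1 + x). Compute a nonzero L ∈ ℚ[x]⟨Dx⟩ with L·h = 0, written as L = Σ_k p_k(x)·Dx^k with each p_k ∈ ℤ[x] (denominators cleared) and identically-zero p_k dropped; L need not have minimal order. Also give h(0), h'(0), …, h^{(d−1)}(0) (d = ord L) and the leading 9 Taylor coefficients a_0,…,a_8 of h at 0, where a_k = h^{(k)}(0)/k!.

L = -Dx + (2 + 6·x + 4·x^2)·Dx^2  (order 2).
h: a_k = 0, 3, 3/4, -5/8, 39/64, -423/640, 399/512, -7059/7168, 21615/16384, …
ICs: h(0) = 0, h′(0) = 3.

f: a_k = 3, 3/2, -3/8, 3/16, -15/128, 21/256, -63/1024, 99/2048, -1287/32768, …
Substitute x→r, Dx→(1/r')Dx; clear ⇒ L₀.
h=∫h₀ ⇒ L = L₀·Dx.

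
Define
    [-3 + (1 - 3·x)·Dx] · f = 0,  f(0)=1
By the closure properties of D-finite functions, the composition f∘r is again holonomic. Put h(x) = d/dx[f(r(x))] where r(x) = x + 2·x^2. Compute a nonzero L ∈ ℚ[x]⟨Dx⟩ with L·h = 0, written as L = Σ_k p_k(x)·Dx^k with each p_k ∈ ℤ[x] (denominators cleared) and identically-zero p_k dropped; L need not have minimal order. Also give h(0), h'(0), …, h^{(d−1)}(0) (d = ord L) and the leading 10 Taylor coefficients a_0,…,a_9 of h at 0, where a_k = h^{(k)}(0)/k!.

f: a_k = 1, 3, 9, 27, 81, 243, 729, 2187, 6561, 19683, …
Substitute x→r, Dx→(1/r')Dx; clear ⇒ L₀.
h=h₀': d/dx-closure on L₀ ⇒ L.
L = (10 + 36·x + 72·x^2) + (-1 - x + 18·x^2 + 24·x^3)·Dx  (order 1).
h: a_k = 3, 30, 189, 1116, 6075, 31914, 162729, 813240, 4000023, 19432710, …
ICs: h(0) = 3.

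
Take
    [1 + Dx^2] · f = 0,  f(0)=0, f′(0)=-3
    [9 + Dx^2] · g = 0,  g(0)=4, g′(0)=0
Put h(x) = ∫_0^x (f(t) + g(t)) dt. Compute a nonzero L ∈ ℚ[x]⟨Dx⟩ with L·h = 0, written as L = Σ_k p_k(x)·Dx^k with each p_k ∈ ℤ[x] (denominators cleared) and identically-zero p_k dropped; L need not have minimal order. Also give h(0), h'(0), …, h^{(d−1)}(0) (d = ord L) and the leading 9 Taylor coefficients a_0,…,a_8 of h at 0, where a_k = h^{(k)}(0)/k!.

f: a_k = 0, -3, 0, 1/2, 0, -1/40, 0, 1/1680, 0, …
g: a_k = 4, 0, -18, 0, 27/2, 0, -81/20, 0, 729/1120, …
f+g: L₀ = lclm(L_f,L_g), ord ≤ 2+2.
Integrate: L := L₀·Dx.
L = 9·Dx + 10·Dx^3 + Dx^5  (order 5).
h: a_k = 0, 4, -3/2, -6, 1/8, 27/10, -1/240, -81/140, 1/13440, …
ICs: h(0) = 0, h′(0) = 4, h′′(0) = -3, h′′′(0) = -36, h′′′′(0) = 3.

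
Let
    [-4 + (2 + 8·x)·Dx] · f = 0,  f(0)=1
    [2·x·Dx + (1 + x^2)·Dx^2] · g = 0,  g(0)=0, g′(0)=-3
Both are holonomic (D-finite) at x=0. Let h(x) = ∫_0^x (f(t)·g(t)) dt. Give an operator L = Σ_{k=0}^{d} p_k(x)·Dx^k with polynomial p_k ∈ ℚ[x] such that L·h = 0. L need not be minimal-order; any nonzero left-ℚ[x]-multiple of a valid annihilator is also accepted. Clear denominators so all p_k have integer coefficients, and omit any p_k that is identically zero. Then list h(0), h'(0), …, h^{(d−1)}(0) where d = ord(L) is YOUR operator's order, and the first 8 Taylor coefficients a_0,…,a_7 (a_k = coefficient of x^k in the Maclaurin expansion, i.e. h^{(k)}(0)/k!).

f: a_k = 1, 2, -2, 4, -10, 28, -84, 264, …
g: a_k = 0, -3, 0, 1, 0, -3/5, 0, 3/7, …
Sym-product of L_f,L_g gives L₀ (≤ ord 2).
∫: right-multiply L₀ by Dx.
L = (12 - 4·x - 4·x^2)·Dx + (-4 - 14·x + 12·x^2 + 16·x^3)·Dx^2 + (1 + 8·x + 17·x^2 + 8·x^3 + 16·x^4)·Dx^3  (order 3).
h: a_k = 0, 0, -3/2, -2, 7/4, -2, 137/30, -58/5, …
ICs: h(0) = 0, h′(0) = 0, h′′(0) = -3.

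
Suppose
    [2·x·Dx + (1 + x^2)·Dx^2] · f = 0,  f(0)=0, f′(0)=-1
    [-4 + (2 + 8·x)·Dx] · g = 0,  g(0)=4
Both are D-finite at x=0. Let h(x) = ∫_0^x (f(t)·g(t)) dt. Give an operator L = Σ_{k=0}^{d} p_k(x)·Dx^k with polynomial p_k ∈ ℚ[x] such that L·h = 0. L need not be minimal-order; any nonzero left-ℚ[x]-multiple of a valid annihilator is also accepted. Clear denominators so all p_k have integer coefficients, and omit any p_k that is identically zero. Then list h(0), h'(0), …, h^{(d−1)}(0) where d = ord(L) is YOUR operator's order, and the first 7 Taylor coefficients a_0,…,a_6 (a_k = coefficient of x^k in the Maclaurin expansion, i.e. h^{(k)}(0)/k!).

f: a_k = 0, -1, 0, 1/3, 0, -1/5, 0, …
g: a_k = 4, 8, -8, 16, -40, 112, -336, …
f·g: L₀ = L_f ⊗_s L_g, ord ≤ 2·1.
h=∫h₀ ⇒ L = L₀·Dx.
L = (12 - 4·x - 4·x^2)·Dx + (-4 - 14·x + 12·x^2 + 16·x^3)·Dx^2 + (1 + 8·x + 17·x^2 + 8·x^3 + 16·x^4)·Dx^3  (order 3).
h: a_k = 0, 0, -2, -8/3, 7/3, -8/3, 274/45, …
ICs: h(0) = 0, h′(0) = 0, h′′(0) = -4.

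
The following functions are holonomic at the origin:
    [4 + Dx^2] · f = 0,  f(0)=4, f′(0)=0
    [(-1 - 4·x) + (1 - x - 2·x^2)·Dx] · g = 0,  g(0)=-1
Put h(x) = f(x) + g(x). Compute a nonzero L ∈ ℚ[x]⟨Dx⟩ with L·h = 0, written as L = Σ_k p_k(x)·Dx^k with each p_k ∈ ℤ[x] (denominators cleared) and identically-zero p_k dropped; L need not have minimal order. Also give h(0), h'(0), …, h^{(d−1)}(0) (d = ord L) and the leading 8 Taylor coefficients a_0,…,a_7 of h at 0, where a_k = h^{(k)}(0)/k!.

L = (-68 - 304·x - 200·x^2 - 320·x^3 - 160·x^4 - 128·x^5) + (20 - 12·x - 24·x^2 - 8·x^3 - 48·x^4 - 96·x^5 - 64·x^6)·Dx + (-17 - 76·x - 50·x^2 - 80·x^3 - 40·x^4 - 32·x^5)·Dx^2 + (5 - 3·x - 6·x^2 - 2·x^3 - 12·x^4 - 24·x^5 - 16·x^6)·Dx^3  (order 3).
h: a_k = 3, -1, -11, -5, -25/3, -21, -1951/45, -85, …
ICs: h(0) = 3, h′(0) = -1, h′′(0) = -22.

f: a_k = 4, 0, -8, 0, 8/3, 0, -16/45, 0, …
g: a_k = -1, -1, -3, -5, -11, -21, -43, -85, …
L₀ := lclm(L_f,L_g); ord L₀ ≤ 2+1.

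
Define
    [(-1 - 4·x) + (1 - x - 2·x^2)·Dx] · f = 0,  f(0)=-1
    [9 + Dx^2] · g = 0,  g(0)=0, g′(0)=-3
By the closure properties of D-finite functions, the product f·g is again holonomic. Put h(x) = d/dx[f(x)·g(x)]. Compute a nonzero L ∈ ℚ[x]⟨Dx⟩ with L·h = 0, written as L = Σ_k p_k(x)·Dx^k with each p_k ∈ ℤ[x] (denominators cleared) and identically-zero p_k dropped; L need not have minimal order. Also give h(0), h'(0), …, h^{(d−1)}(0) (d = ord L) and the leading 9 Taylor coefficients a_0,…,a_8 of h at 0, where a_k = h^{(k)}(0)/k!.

f: a_k = -1, -1, -3, -5, -11, -21, -43, -85, -171, …
g: a_k = 0, -3, 0, 9/2, 0, -81/40, 0, 243/560, 0, …
h₀=f·g: eliminate ⇒ L₀, order ≤ 1·2.
Derive L from L₀ (diff closure).
L = (-33 - 162·x - 243·x^2 + 324·x^3 + 324·x^4) + (-6 - 6·x + 108·x^2 + 144·x^3)·Dx + (5 - 14·x - 19·x^2 + 36·x^3 + 36·x^4)·Dx^2  (order 2).
h: a_k = 3, 6, 27/2, 42, 861/8, 5103/20, 47679/80, 95307/70, 13730067/4480, …
ICs: h(0) = 3, h′(0) = 6.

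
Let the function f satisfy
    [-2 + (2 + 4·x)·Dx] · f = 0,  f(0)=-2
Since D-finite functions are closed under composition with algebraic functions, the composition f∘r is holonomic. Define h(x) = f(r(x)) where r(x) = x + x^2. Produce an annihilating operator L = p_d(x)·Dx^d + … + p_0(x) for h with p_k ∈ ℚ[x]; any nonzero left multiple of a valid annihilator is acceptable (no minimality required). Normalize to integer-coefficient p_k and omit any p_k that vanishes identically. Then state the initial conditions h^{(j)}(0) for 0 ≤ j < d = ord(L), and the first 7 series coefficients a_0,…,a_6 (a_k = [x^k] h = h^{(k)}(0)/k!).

L = (-1 - 2·x) + (1 + 2·x + 2·x^2)·Dx  (order 1).
h: a_k = -2, -2, -1, 1, -3/4, 1/4, 3/8, …
ICs: h(0) = -2.

f: a_k = -2, -2, 1, -1, 5/4, -7/4, 21/8, …
Substitute x→r, Dx→(1/r')Dx; clear ⇒ L₀.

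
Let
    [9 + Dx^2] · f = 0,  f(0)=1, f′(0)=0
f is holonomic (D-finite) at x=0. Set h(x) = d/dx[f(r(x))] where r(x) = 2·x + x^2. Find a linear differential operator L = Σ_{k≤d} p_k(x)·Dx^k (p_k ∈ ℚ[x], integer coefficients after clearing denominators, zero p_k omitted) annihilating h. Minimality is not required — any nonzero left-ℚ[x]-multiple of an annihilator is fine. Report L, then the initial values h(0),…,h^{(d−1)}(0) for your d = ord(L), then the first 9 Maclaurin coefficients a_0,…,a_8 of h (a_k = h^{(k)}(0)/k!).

f: a_k = 1, 0, -9/2, 0, 27/8, 0, -81/80, 0, 729/4480, …
Change of var in L_f (x↦r) gives L₀.
h₀' ⇒ L via d/dx closure of L₀.
L = (39 + 144·x + 216·x^2 + 144·x^3 + 36·x^4) + (-3 - 3·x)·Dx + (1 + 2·x + x^2)·Dx^2  (order 2).
h: a_k = 0, -36, -54, 198, 540, 486/5, -5859/5, -55431/35, 1458/35, …
ICs: h(0) = 0, h′(0) = -36.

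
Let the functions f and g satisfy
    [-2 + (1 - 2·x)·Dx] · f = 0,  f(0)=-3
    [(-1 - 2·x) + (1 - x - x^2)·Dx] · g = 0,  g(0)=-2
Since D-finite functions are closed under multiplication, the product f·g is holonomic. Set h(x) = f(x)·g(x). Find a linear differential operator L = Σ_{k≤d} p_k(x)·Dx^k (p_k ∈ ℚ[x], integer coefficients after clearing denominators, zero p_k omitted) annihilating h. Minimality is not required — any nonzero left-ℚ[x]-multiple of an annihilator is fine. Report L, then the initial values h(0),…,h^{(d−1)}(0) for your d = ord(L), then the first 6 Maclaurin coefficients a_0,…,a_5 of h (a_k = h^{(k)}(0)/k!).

f: a_k = -3, -6, -12, -24, -48, -96, …
g: a_k = -2, -2, -4, -6, -10, -16, …
L₀ := L_f ⊗_s L_g (sym. prod.), ord ≤ 1.
L = (-3 + 2·x + 6·x^2) + (1 - 3·x + x^2 + 2·x^3)·Dx  (order 1).
h: a_k = 6, 18, 48, 114, 258, 564, …
ICs: h(0) = 6.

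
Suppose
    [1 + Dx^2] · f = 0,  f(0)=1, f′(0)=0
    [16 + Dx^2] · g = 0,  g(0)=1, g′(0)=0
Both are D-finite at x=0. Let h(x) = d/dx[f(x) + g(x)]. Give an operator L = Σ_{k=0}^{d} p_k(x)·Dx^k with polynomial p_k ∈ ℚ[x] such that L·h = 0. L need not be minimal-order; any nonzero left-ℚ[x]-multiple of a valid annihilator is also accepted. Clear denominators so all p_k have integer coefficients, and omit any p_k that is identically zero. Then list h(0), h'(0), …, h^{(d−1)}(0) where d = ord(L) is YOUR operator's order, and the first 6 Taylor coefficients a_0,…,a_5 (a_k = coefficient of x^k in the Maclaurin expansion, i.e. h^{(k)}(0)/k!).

L = 16 + 17·Dx^2 + Dx^4  (order 4).
h: a_k = 0, -17, 0, 257/6, 0, -4097/120, …
ICs: h(0) = 0, h′(0) = -17, h′′(0) = 0, h′′′(0) = 257.

f: a_k = 1, 0, -1/2, 0, 1/24, 0, …
g: a_k = 1, 0, -8, 0, 32/3, 0, …
Sum ⇒ L₀ = lclm(L_f,L_g) in ℚ(x)⟨Dx⟩.
h₀' ⇒ L via d/dx closure of L₀.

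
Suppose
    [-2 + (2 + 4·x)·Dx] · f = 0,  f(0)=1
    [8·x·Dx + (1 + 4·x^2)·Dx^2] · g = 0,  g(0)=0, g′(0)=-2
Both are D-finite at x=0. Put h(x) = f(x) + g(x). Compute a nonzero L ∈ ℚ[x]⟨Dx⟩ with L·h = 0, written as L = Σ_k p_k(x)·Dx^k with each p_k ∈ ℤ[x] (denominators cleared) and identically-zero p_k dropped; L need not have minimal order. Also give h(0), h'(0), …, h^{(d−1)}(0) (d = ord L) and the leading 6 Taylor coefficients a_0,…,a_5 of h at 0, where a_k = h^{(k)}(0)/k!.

L = (-8 - 40·x + 96·x^2 + 96·x^3)·Dx + (-11 - 32·x + 40·x^2 + 384·x^3 + 336·x^4)·Dx^2 + (-1 + 6·x + 24·x^2 + 48·x^3 + 112·x^4 + 96·x^5)·Dx^3  (order 3).
h: a_k = 1, -1, -1/2, 19/6, -5/8, -221/40, …
ICs: h(0) = 1, h′(0) = -1, h′′(0) = -1.

f: a_k = 1, 1, -1/2, 1/2, -5/8, 7/8, …
g: a_k = 0, -2, 0, 8/3, 0, -32/5, …
L₀ := lclm(L_f,L_g); ord L₀ ≤ 1+2.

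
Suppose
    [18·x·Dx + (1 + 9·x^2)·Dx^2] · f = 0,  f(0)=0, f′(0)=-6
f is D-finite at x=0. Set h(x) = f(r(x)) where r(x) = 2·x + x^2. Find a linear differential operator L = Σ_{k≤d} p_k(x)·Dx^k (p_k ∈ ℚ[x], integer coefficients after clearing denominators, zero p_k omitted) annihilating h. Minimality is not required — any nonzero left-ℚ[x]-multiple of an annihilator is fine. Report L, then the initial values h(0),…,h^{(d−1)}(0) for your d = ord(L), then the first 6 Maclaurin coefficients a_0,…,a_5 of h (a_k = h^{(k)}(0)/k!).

f: a_k = 0, -6, 0, 18, 0, -486/5, …
f∘r: x↦r, Dx↦Dx/r' in L_f ⇒ L₀.
L = (-1 + 72·x + 144·x^2 + 108·x^3 + 27·x^4)·Dx + (1 + x + 36·x^2 + 72·x^3 + 45·x^4 + 9·x^5)·Dx^2  (order 2).
h: a_k = 0, -12, -6, 144, 216, -15012/5, …
ICs: h(0) = 0, h′(0) = -12.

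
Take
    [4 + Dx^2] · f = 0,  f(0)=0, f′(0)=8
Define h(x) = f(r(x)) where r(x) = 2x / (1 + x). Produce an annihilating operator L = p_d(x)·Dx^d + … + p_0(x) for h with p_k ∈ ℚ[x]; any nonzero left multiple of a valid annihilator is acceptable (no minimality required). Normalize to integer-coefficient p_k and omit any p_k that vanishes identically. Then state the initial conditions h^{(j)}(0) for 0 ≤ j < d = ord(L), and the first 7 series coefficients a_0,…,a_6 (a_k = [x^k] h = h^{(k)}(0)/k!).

L = 16 + (2 + 6·x + 6·x^2 + 2·x^3)·Dx + (1 + 4·x + 6·x^2 + 4·x^3 + x^4)·Dx^2  (order 2).
h: a_k = 0, 16, -16, -80/3, 112, -3088/15, 240, …
ICs: h(0) = 0, h′(0) = 16.

f: a_k = 0, 8, 0, -16/3, 0, 16/15, 0, …
L₀ from L_f via x↦r, Dx↦r'^{-1}Dx.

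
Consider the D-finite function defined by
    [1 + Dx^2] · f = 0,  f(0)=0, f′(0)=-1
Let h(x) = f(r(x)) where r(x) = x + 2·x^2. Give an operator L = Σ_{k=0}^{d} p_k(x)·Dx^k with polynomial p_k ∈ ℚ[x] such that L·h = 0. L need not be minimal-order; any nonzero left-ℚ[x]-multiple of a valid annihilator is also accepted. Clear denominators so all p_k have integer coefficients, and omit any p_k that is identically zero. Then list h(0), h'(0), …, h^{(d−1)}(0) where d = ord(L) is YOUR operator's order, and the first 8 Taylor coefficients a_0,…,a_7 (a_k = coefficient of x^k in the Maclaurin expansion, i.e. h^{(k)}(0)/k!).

L = (1 + 12·x + 48·x^2 + 64·x^3) - 4·Dx + (1 + 4·x)·Dx^2  (order 2).
h: a_k = 0, -1, -2, 1/6, 1, 239/120, 5/4, -1679/5040, …
ICs: h(0) = 0, h′(0) = -1.

f: a_k = 0, -1, 0, 1/6, 0, -1/120, 0, 1/5040, …
Substitute x→r, Dx→(1/r')Dx; clear ⇒ L₀.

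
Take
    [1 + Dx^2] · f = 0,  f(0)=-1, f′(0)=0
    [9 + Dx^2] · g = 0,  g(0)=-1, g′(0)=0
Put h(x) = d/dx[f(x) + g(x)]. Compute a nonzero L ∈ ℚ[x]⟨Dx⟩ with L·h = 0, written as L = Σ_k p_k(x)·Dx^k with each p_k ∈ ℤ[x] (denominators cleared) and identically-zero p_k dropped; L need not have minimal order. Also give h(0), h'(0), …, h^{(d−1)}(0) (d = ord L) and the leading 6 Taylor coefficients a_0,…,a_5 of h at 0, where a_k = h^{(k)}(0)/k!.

L = 9 + 10·Dx^2 + Dx^4  (order 4).
h: a_k = 0, 10, 0, -41/3, 0, 73/12, …
ICs: h(0) = 0, h′(0) = 10, h′′(0) = 0, h′′′(0) = -82.

f: a_k = -1, 0, 1/2, 0, -1/24, 0, …
g: a_k = -1, 0, 9/2, 0, -27/8, 0, …
Weyl lclm of L_f,L_g ⇒ L₀ (ord ≤ 4).
Derive L from L₀ (diff closure).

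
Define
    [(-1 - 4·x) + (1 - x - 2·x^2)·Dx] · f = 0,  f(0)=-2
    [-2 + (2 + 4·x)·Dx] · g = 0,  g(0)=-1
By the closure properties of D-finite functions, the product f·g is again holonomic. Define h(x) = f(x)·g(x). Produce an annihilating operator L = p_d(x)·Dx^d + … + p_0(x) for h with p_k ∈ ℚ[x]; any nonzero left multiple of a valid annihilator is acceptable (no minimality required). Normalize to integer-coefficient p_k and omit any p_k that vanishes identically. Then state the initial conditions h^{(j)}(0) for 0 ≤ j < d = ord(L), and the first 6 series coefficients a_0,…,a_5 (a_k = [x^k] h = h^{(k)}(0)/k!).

f: a_k = -2, -2, -6, -10, -22, -42, …
g: a_k = -1, -1, 1/2, -1/2, 5/8, -7/8, …
L₀ := L_f ⊗_s L_g (sym. prod.), ord ≤ 1.
L = (2 + 5·x + 6·x^2) + (-1 - x + 4·x^2 + 4·x^3)·Dx  (order 1).
h: a_k = 2, 4, 7, 16, 115/4, 125/2, …
ICs: h(0) = 2.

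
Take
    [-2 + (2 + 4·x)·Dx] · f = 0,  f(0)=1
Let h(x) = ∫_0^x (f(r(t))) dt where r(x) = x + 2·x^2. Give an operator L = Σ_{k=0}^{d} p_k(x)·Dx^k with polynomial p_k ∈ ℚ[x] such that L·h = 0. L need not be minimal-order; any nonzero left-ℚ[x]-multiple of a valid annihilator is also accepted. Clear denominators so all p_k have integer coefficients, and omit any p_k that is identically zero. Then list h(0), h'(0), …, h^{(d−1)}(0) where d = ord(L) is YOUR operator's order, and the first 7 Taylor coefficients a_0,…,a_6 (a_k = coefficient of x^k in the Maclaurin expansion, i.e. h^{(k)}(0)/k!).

f: a_k = 1, 1, -1/2, 1/2, -5/8, 7/8, -21/16, …
Substitute x→r, Dx→(1/r')Dx; clear ⇒ L₀.
∫: right-multiply L₀ by Dx.
L = (-1 - 4·x)·Dx + (1 + 2·x + 4·x^2)·Dx^2  (order 2).
h: a_k = 0, 1, 1/2, 1/2, -3/8, 3/40, 5/16, …
ICs: h(0) = 0, h′(0) = 1.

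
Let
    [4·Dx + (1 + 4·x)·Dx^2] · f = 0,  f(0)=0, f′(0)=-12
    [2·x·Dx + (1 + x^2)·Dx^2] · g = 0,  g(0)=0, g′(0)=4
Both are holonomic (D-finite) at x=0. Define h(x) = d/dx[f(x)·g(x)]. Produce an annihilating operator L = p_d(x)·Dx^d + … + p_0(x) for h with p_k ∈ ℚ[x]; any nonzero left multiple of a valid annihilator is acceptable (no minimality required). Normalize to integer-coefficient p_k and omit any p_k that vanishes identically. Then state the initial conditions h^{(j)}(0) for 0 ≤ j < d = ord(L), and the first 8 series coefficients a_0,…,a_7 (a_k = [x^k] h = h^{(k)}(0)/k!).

L = (144 + 896·x + 560·x^2 + 2304·x^3 + 1920·x^4 + 3328·x^5 + 256·x^7) + (132 + 304·x + 2252·x^2 + 4144·x^3 + 8896·x^4 + 5952·x^5 + 8960·x^6 + 192·x^7 + 896·x^8)·Dx + (72 + 376·x + 912·x^2 + 2808·x^3 + 3720·x^4 + 6288·x^5 + 3072·x^6 + 4368·x^7 + 192·x^8 + 512·x^9)·Dx^2 + (5 + 48·x + 178·x^2 + 416·x^3 + 729·x^4 + 720·x^5 + 1008·x^6 + 384·x^7 + 516·x^8 + 32·x^9 + 64·x^10)·Dx^3  (order 3).
h: a_k = 0, -96, 288, -960, 3680, -71456/5, 278432/5, -218496, …
ICs: h(0) = 0, h′(0) = -96, h′′(0) = 576.

f: a_k = 0, -12, 24, -64, 192, -3072/5, 2048, -49152/7, …
g: a_k = 0, 4, 0, -4/3, 0, 4/5, 0, -4/7, …
L₀ := L_f ⊗_s L_g (sym. prod.), ord ≤ 4.
h=h₀': d/dx-closure on L₀ ⇒ L.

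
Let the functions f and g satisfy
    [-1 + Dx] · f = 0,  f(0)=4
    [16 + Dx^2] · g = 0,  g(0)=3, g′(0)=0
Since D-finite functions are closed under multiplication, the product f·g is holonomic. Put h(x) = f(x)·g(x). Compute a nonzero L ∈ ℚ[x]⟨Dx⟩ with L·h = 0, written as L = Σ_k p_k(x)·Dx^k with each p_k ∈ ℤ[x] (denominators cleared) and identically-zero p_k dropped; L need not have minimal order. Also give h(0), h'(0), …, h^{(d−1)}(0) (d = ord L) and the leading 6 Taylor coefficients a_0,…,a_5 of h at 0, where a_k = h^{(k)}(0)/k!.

f: a_k = 4, 4, 2, 2/3, 1/6, 1/30, …
g: a_k = 3, 0, -24, 0, 32, 0, …
L₀ := L_f ⊗_s L_g (sym. prod.), ord ≤ 2.
L = 17 - 2·Dx + Dx^2  (order 2).
h: a_k = 12, 12, -90, -94, 161/2, 1121/10, …
ICs: h(0) = 12, h′(0) = 12.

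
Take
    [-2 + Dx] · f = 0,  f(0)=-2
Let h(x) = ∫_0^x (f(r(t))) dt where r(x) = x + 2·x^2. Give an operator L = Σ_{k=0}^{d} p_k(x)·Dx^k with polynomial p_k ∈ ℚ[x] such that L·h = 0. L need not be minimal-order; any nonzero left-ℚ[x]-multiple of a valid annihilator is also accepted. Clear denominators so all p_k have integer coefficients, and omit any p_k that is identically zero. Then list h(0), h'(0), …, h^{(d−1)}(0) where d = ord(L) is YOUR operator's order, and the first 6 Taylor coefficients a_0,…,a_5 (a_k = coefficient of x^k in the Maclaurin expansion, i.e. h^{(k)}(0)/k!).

f: a_k = -2, -4, -4, -8/3, -4/3, -8/15, …
f∘r: x↦r, Dx↦Dx/r' in L_f ⇒ L₀.
h=∫h₀ ⇒ L = L₀·Dx.
L = (-2 - 8·x)·Dx + Dx^2  (order 2).
h: a_k = 0, -2, -2, -4, -14/3, -20/3, …
ICs: h(0) = 0, h′(0) = -2.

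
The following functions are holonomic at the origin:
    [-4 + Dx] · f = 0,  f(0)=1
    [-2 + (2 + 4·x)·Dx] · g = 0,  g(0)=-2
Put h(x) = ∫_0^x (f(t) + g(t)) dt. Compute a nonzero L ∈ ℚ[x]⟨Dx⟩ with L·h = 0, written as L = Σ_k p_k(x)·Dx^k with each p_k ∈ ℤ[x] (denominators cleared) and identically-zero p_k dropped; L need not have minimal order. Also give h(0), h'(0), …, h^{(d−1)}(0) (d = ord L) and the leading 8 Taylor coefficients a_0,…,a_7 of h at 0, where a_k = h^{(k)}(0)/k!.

L = (20 + 32·x)·Dx + (-17 - 64·x - 64·x^2)·Dx^2 + (3 + 14·x + 16·x^2)·Dx^3  (order 3).
h: a_k = 0, -1, 1, 3, 29/12, 143/60, 407/360, 2993/2520, …
ICs: h(0) = 0, h′(0) = -1, h′′(0) = 2.

f: a_k = 1, 4, 8, 32/3, 32/3, 128/15, 256/45, 1024/315, …
g: a_k = -2, -2, 1, -1, 5/4, -7/4, 21/8, -33/8, …
h₀=f+g: left-lcm gives L₀, ord ≤ 2.
∫: right-multiply L₀ by Dx.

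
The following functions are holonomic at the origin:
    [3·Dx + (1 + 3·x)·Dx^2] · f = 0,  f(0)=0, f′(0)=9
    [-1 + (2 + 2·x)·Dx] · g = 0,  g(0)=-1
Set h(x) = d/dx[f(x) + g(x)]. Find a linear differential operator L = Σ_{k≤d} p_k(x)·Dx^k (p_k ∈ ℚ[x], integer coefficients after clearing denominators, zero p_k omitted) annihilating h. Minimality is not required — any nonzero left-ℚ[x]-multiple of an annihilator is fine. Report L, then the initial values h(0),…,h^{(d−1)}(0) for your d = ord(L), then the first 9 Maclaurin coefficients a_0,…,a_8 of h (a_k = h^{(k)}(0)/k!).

f: a_k = 0, 9, -27/2, 27, -243/4, 729/5, -729/2, 6561/7, -19683/8, …
g: a_k = -1, -1/2, 1/8, -1/16, 5/128, -7/256, 21/1024, -33/2048, 429/32768, …
L₀ := lclm(L_f,L_g); ord L₀ ≤ 2+1.
h=h₀': d/dx-closure on L₀ ⇒ L.
L = (27 + 9·x) + (69 + 126·x + 45·x^2)·Dx + (10 + 46·x + 54·x^2 + 18·x^3)·Dx^2  (order 2).
h: a_k = 17/2, -107/4, 1293/16, -7771/32, 186589/256, -1119681/512, 13436697/2048, -80621139/4096, 3869828829/65536, …
ICs: h(0) = 17/2, h′(0) = -107/4.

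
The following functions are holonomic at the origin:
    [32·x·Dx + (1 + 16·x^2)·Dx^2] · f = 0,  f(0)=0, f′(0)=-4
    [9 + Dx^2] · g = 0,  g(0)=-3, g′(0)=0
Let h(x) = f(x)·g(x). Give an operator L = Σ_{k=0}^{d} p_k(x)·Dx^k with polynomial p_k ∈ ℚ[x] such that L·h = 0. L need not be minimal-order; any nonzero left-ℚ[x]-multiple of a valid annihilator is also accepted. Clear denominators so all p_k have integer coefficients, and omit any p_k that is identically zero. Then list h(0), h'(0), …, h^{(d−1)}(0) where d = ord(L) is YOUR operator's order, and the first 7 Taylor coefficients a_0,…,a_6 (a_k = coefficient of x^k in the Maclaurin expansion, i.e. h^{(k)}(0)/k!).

f: a_k = 0, -4, 0, 64/3, 0, -1024/5, 0, …
g: a_k = -3, 0, 27/2, 0, -81/8, 0, 243/80, …
h₀=f·g: eliminate ⇒ L₀, order ≤ 2·2.
L = (16425 + 696384·x^2 + 2778624·x^4 + 11943936·x^6 + 47775744·x^8) + (23616·x + 543744·x^3 + 3981312·x^5 + 21233664·x^7)·Dx + (2050 + 87168·x^2 + 470016·x^4 + 2654208·x^6 + 10616832·x^8)·Dx^2 + (2624·x + 60416·x^3 + 442368·x^5 + 2359296·x^7)·Dx^3 + (25 + 1088·x^2 + 17920·x^4 + 147456·x^6 + 589824·x^8)·Dx^4  (order 4).
h: a_k = 0, 12, 0, -118, 0, 9429/10, 0, …
ICs: h(0) = 0, h′(0) = 12, h′′(0) = 0, h′′′(0) = -708.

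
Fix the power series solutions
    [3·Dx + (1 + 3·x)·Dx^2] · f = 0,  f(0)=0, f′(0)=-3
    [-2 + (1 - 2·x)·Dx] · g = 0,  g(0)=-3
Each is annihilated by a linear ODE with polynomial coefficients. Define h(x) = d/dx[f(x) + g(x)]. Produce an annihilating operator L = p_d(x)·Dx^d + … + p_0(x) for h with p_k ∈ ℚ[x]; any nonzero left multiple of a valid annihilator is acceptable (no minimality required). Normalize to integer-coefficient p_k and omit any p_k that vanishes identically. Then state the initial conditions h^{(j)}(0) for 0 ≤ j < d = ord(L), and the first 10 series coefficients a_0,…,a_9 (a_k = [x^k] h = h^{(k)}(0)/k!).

L = (-144 - 72·x) + (-6 - 216·x - 144·x^2)·Dx + (7 + 13·x - 36·x^2 - 36·x^3)·Dx^2  (order 2).
h: a_k = -9, -15, -99, -111, -723, -423, -4875, 417, -33507, 28329, …
ICs: h(0) = -9, h′(0) = -15.

f: a_k = 0, -3, 9/2, -9, 81/4, -243/5, 243/2, -2187/7, 6561/8, -2187, …
g: a_k = -3, -6, -12, -24, -48, -96, -192, -384, -768, -1536, …
Sum ⇒ L₀ = lclm(L_f,L_g) in ℚ(x)⟨Dx⟩.
Differentiate: ansatz ord ≤ ord L₀ ⇒ L.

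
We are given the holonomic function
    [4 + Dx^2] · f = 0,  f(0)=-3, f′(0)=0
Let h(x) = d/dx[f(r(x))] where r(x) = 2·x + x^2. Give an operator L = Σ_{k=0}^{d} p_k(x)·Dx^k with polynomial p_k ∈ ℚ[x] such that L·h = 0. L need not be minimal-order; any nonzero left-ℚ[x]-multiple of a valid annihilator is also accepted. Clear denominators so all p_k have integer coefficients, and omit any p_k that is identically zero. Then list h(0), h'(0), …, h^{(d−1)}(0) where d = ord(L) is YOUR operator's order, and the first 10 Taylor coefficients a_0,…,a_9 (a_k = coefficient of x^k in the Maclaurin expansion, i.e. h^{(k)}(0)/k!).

f: a_k = -3, 0, 6, 0, -2, 0, 4/15, 0, -2/105, 0, …
Substitute x→r, Dx→(1/r')Dx; clear ⇒ L₀.
h₀' ⇒ L via d/dx closure of L₀.
L = (19 + 64·x + 96·x^2 + 64·x^3 + 16·x^4) + (-3 - 3·x)·Dx + (1 + 2·x + x^2)·Dx^2  (order 2).
h: a_k = 0, 48, 72, -104, -320, -928/5, 1232/5, 47984/105, 7296/35, -163168/945, …
ICs: h(0) = 0, h′(0) = 48.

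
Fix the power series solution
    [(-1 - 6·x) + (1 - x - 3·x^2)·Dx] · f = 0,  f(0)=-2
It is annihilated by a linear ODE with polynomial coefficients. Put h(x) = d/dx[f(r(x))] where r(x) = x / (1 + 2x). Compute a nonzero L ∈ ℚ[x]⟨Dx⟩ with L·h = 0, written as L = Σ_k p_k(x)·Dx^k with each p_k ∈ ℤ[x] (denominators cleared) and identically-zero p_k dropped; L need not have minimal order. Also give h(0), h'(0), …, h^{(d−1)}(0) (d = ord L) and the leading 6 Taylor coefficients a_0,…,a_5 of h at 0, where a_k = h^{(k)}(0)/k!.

L = (4 + 6·x + 30·x^2 + 32·x^3) + (-1 - 13·x - 45·x^2 - 38·x^3 + 16·x^4)·Dx  (order 1).
h: a_k = -2, -8, 30, -136, 560, -2220, …
ICs: h(0) = -2.

f: a_k = -2, -2, -8, -14, -38, -80, …
f∘r: x↦r, Dx↦Dx/r' in L_f ⇒ L₀.
h₀' ⇒ L via d/dx closure of L₀.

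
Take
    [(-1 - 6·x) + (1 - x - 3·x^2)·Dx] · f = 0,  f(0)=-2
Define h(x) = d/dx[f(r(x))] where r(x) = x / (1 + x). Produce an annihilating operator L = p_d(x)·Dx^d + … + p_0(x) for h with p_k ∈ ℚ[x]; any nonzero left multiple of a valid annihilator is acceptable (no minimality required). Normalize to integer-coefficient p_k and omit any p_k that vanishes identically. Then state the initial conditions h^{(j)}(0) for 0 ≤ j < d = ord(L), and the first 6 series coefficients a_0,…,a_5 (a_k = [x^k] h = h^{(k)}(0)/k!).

f: a_k = -2, -2, -8, -14, -38, -80, …
L₀ from L_f via x↦r, Dx↦r'^{-1}Dx.
Differentiate: ansatz ord ≤ ord L₀ ⇒ L.
L = (6 + 18·x + 72·x^2 + 42·x^3) + (-1 - 9·x - 12·x^2 + 17·x^3 + 21·x^4)·Dx  (order 1).
h: a_k = -2, -12, 0, -72, 90, -432, …
ICs: h(0) = -2.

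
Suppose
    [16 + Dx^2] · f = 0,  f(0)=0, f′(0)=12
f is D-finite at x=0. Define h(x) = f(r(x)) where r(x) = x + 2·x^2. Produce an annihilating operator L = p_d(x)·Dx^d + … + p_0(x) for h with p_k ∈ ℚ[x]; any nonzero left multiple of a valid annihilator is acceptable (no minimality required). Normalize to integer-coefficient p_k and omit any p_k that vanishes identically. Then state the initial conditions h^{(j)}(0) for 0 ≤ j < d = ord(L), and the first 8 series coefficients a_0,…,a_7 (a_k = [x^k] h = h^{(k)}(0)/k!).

L = (16 + 192·x + 768·x^2 + 1024·x^3) - 4·Dx + (1 + 4·x)·Dx^2  (order 2).
h: a_k = 0, 12, 24, -32, -192, -1792/5, 0, 106496/105, …
ICs: h(0) = 0, h′(0) = 12.

f: a_k = 0, 12, 0, -32, 0, 128/5, 0, -1024/105, …
Substitute x→r, Dx→(1/r')Dx; clear ⇒ L₀.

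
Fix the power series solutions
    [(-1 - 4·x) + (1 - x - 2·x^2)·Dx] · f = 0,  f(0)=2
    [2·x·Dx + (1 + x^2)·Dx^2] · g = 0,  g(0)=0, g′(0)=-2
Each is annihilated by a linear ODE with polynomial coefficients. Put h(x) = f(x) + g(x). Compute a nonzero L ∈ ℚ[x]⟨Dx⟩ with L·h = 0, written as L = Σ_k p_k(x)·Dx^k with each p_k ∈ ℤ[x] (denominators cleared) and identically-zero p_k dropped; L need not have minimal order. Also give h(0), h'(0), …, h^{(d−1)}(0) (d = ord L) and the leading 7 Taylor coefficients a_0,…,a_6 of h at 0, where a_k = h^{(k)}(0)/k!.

f: a_k = 2, 2, 6, 10, 22, 42, 86, …
g: a_k = 0, -2, 0, 2/3, 0, -2/5, 0, …
Weyl lclm of L_f,L_g ⇒ L₀ (ord ≤ 3).
L = (-6 + 24·x + 162·x^2 + 240·x^3 + 384·x^4 + 48·x^6)·Dx + (16 + 74·x + 88·x^2 + 226·x^3 + 212·x^4 + 304·x^5 + 12·x^6 + 48·x^7)·Dx^2 + (-3 - 4·x - 8·x^2 + 28·x^3 + 27·x^4 + 36·x^5 + 40·x^6 + 4·x^7 + 8·x^8)·Dx^3  (order 3).
h: a_k = 2, 0, 6, 32/3, 22, 208/5, 86, …
ICs: h(0) = 2, h′(0) = 0, h′′(0) = 12.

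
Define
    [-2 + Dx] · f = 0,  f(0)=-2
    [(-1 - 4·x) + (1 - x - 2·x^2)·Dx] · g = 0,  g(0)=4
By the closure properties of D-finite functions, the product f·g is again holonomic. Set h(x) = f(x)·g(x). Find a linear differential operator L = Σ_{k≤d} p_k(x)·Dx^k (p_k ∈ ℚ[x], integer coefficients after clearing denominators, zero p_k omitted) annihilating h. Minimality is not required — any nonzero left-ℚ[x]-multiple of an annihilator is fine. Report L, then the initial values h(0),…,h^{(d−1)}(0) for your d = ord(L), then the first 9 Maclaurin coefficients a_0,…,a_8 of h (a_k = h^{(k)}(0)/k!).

L = (3 + 2·x - 4·x^2) + (-1 + x + 2·x^2)·Dx  (order 1).
h: a_k = -8, -24, -56, -344/3, -232, -6952/15, -41768/45, -64936/35, -1169192/315, …
ICs: h(0) = -8.

f: a_k = -2, -4, -4, -8/3, -4/3, -8/15, -8/45, -16/315, -4/315, …
g: a_k = 4, 4, 12, 20, 44, 84, 172, 340, 684, …
h₀=f·g: eliminate ⇒ L₀, order ≤ 1·1.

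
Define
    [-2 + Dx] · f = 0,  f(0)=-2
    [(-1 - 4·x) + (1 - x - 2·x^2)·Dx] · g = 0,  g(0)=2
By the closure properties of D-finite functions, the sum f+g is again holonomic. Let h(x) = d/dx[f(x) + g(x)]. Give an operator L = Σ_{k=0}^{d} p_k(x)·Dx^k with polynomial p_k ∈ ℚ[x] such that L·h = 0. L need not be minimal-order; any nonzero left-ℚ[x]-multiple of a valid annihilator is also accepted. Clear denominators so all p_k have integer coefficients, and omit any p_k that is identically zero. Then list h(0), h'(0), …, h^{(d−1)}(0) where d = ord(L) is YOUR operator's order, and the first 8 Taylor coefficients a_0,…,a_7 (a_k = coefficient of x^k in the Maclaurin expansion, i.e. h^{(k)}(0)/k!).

f: a_k = -2, -4, -4, -8/3, -4/3, -8/15, -8/45, -16/315, …
g: a_k = 2, 2, 6, 10, 22, 42, 86, 170, …
L₀ := lclm(L_f,L_g); ord L₀ ≤ 1+1.
h=h₀': d/dx-closure on L₀ ⇒ L.
L = (18 + 132·x + 144·x^2 + 288·x^3 + 96·x^4) + (-13 - 68·x - 94·x^2 - 112·x^3 + 40·x^4 + 32·x^5)·Dx + (2 + x + 11·x^2 - 16·x^3 - 44·x^4 - 16·x^5)·Dx^2  (order 2).
h: a_k = -2, 4, 22, 248/3, 622/3, 7724/15, 53534/45, 861808/315, …
ICs: h(0) = -2, h′(0) = 4.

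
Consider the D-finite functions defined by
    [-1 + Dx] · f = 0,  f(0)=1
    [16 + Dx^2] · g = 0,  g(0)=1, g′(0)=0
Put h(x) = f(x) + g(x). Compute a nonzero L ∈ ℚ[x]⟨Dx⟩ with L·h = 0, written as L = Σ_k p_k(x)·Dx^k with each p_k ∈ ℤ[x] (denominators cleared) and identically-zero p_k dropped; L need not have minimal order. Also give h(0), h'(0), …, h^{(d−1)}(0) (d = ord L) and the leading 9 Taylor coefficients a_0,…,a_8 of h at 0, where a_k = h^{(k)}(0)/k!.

L = -16 + 16·Dx - Dx^2 + Dx^3  (order 3).
h: a_k = 2, 1, -15/2, 1/6, 257/24, 1/120, -91/16, 1/5040, 65537/40320, …
ICs: h(0) = 2, h′(0) = 1, h′′(0) = -15.

f: a_k = 1, 1, 1/2, 1/6, 1/24, 1/120, 1/720, 1/5040, 1/40320, …
g: a_k = 1, 0, -8, 0, 32/3, 0, -256/45, 0, 512/315, …
Weyl lclm of L_f,L_g ⇒ L₀ (ord ≤ 3).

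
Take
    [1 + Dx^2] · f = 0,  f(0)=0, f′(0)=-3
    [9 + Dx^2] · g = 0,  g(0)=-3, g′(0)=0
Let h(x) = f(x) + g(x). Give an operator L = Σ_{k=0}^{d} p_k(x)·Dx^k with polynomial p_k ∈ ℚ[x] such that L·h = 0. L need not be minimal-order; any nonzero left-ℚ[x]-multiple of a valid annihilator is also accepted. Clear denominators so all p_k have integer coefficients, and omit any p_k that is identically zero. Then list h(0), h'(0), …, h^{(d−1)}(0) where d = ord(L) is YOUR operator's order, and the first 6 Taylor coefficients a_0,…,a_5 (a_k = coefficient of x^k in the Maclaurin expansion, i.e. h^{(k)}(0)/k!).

L = 9 + 10·Dx^2 + Dx^4  (order 4).
h: a_k = -3, -3, 27/2, 1/2, -81/8, -1/40, …
ICs: h(0) = -3, h′(0) = -3, h′′(0) = 27, h′′′(0) = 3.

f: a_k = 0, -3, 0, 1/2, 0, -1/40, …
g: a_k = -3, 0, 27/2, 0, -81/8, 0, …
L₀ := lclm(L_f,L_g); ord L₀ ≤ 2+2.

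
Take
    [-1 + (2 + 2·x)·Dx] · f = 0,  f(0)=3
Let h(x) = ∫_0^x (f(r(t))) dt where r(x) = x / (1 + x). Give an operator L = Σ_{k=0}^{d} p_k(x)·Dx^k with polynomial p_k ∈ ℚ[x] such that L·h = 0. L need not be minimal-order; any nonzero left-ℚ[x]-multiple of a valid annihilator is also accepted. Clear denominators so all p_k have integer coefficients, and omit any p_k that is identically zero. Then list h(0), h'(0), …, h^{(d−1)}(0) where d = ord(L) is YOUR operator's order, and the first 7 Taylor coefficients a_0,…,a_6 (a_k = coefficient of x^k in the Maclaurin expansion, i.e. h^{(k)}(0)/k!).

L = -Dx + (2 + 6·x + 4·x^2)·Dx^2  (order 2).
h: a_k = 0, 3, 3/4, -5/8, 39/64, -423/640, 399/512, …
ICs: h(0) = 0, h′(0) = 3.

f: a_k = 3, 3/2, -3/8, 3/16, -15/128, 21/256, -63/1024, …
Change of var in L_f (x↦r) gives L₀.
h=∫₀ˣh₀: take L = L₀·Dx.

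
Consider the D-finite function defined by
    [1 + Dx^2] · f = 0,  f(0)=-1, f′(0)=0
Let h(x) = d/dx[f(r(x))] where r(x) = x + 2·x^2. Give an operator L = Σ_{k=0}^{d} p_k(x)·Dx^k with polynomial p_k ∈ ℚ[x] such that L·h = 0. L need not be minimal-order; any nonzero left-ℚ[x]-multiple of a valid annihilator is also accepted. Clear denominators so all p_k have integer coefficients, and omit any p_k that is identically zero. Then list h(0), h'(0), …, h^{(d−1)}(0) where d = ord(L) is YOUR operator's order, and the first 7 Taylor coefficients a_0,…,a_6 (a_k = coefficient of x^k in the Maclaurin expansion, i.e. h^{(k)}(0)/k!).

f: a_k = -1, 0, 1/2, 0, -1/24, 0, 1/720, …
L₀ from L_f via x↦r, Dx↦r'^{-1}Dx.
Differentiate: ansatz ord ≤ ord L₀ ⇒ L.
L = (49 + 16·x + 96·x^2 + 256·x^3 + 256·x^4) + (-12 - 48·x)·Dx + (1 + 8·x + 16·x^2)·Dx^2  (order 2).
h: a_k = 0, 1, 6, 47/6, -5/3, -719/120, -553/60, …
ICs: h(0) = 0, h′(0) = 1.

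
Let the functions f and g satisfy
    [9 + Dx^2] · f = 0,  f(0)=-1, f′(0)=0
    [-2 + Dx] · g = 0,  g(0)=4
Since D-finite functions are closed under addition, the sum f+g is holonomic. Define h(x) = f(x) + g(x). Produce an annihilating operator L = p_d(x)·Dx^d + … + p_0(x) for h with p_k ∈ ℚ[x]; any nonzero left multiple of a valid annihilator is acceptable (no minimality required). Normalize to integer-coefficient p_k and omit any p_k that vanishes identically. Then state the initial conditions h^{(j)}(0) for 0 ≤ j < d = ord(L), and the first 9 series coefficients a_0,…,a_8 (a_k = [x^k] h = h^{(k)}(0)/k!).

f: a_k = -1, 0, 9/2, 0, -27/8, 0, 81/80, 0, -729/4480, …
g: a_k = 4, 8, 8, 16/3, 8/3, 16/15, 16/45, 32/315, 8/315, …
h₀=f+g: left-lcm gives L₀, ord ≤ 3.
L = -18 + 9·Dx - 2·Dx^2 + Dx^3  (order 3).
h: a_k = 3, 8, 25/2, 16/3, -17/24, 16/15, 197/144, 32/315, -791/5760, …
ICs: h(0) = 3, h′(0) = 8, h′′(0) = 25.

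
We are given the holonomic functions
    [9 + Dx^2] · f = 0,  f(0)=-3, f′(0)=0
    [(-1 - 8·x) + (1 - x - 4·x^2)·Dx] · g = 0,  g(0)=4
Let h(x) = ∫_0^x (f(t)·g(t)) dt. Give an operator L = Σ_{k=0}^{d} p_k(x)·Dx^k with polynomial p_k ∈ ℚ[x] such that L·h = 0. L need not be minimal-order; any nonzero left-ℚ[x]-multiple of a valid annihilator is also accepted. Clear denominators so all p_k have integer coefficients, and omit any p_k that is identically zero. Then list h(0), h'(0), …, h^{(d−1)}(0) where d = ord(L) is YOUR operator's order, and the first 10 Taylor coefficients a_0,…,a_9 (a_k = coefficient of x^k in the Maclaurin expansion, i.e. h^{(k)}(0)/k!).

L = (-1 + 9·x + 36·x^2)·Dx + (2 + 16·x)·Dx^2 + (-1 + x + 4·x^2)·Dx^3  (order 3).
h: a_k = 0, -12, -6, -2, -27/2, -237/10, -223/4, -15927/140, -42687/160, -1986769/3360, …
ICs: h(0) = 0, h′(0) = -12, h′′(0) = -12.

f: a_k = -3, 0, 27/2, 0, -81/8, 0, 243/80, 0, -2187/4480, 0, …
g: a_k = 4, 4, 20, 36, 116, 260, 724, 1764, 4660, 11716, …
Product ⇒ symmetric product L₀, ord ≤ 2.
h=∫h₀ ⇒ L = L₀·Dx.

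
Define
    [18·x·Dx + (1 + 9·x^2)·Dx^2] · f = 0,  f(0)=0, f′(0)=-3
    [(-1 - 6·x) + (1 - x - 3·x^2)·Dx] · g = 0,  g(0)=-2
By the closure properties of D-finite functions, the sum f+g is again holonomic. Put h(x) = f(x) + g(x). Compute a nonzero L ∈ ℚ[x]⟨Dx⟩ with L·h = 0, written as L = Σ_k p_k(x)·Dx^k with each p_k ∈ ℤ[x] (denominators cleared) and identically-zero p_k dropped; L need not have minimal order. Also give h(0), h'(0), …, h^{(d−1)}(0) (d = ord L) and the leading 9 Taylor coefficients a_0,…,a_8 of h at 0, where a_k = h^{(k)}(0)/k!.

L = (72 - 288·x - 4428·x^2 - 9720·x^3 - 33534·x^4 - 13122·x^6)·Dx + (-30 - 180·x - 144·x^2 - 1728·x^3 - 9153·x^4 - 23814·x^5 - 2187·x^6 - 13122·x^7)·Dx^2 + (4 + 14·x + 114·x^2 - 36·x^3 + 459·x^4 - 1539·x^5 - 2430·x^6 - 729·x^7 - 2187·x^8)·Dx^3  (order 3).
h: a_k = -2, -5, -8, -5, -38, -643/5, -194, -851/7, -1016, …
ICs: h(0) = -2, h′(0) = -5, h′′(0) = -16.

f: a_k = 0, -3, 0, 9, 0, -243/5, 0, 2187/7, 0, …
g: a_k = -2, -2, -8, -14, -38, -80, -194, -434, -1016, …
Weyl lclm of L_f,L_g ⇒ L₀ (ord ≤ 3).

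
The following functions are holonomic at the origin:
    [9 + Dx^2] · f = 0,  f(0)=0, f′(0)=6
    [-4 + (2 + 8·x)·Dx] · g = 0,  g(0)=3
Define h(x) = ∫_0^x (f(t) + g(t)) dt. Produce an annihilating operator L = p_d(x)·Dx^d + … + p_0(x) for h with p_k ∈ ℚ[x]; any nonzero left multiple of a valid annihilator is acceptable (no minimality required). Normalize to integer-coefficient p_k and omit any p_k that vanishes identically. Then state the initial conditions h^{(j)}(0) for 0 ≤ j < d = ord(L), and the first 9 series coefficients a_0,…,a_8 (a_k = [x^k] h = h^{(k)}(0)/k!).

f: a_k = 0, 6, 0, -9, 0, 81/20, 0, -243/280, 0, …
g: a_k = 3, 6, -6, 12, -30, 84, -252, 792, -2574, …
f+g: L₀ = lclm(L_f,L_g), ord ≤ 2+1.
∫: right-multiply L₀ by Dx.
L = (-378 - 1296·x - 2592·x^2)·Dx + (45 + 828·x + 3888·x^2 + 5184·x^3)·Dx^2 + (-42 - 144·x - 288·x^2)·Dx^3 + (5 + 92·x + 432·x^2 + 576·x^3)·Dx^4  (order 4).
h: a_k = 0, 3, 6, -2, 3/4, -6, 587/40, -36, 221517/2240, …
ICs: h(0) = 0, h′(0) = 3, h′′(0) = 12, h′′′(0) = -12.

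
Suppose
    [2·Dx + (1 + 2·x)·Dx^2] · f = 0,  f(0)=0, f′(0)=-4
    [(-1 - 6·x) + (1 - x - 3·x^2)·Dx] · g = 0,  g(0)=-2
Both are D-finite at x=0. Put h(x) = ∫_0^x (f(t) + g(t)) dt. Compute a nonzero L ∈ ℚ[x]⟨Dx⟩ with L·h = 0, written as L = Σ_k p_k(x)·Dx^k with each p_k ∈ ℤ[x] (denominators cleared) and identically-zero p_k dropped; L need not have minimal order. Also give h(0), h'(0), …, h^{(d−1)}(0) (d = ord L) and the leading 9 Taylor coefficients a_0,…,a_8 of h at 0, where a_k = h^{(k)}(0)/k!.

L = (-74 - 412·x - 948·x^2 - 864·x^3 - 648·x^4)·Dx^2 + (-17 - 212·x - 890·x^2 - 1644·x^3 - 1764·x^4 - 1080·x^5)·Dx^3 + (5 + 27·x + 33·x^2 - 68·x^3 - 276·x^4 - 396·x^5 - 216·x^6)·Dx^4  (order 4).
h: a_k = 0, -2, -3, -4/3, -29/6, -6, -232/15, -74/3, -1647/28, …
ICs: h(0) = 0, h′(0) = -2, h′′(0) = -6, h′′′(0) = -8.

f: a_k = 0, -4, 4, -16/3, 8, -64/5, 64/3, -256/7, 64, …
g: a_k = -2, -2, -8, -14, -38, -80, -194, -434, -1016, …
f+g: L₀ = lclm(L_f,L_g), ord ≤ 2+1.
h=∫₀ˣh₀: take L = L₀·Dx.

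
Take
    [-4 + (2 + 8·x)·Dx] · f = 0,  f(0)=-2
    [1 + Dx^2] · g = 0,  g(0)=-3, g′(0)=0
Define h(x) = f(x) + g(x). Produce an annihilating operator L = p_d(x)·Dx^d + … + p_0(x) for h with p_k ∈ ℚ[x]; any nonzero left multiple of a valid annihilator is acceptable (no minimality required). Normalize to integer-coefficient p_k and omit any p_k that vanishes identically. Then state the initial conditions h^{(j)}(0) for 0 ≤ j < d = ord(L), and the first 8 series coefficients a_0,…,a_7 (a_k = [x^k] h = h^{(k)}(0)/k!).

f: a_k = -2, -4, 4, -8, 20, -56, 168, -528, …
g: a_k = -3, 0, 3/2, 0, -1/8, 0, 1/240, 0, …
L₀ := lclm(L_f,L_g); ord L₀ ≤ 1+2.
L = (-26 - 16·x - 32·x^2) + (-3 - 4·x + 48·x^2 + 64·x^3)·Dx + (-26 - 16·x - 32·x^2)·Dx^2 + (-3 - 4·x + 48·x^2 + 64·x^3)·Dx^3  (order 3).
h: a_k = -5, -4, 11/2, -8, 159/8, -56, 40321/240, -528, …
ICs: h(0) = -5, h′(0) = -4, h′′(0) = 11.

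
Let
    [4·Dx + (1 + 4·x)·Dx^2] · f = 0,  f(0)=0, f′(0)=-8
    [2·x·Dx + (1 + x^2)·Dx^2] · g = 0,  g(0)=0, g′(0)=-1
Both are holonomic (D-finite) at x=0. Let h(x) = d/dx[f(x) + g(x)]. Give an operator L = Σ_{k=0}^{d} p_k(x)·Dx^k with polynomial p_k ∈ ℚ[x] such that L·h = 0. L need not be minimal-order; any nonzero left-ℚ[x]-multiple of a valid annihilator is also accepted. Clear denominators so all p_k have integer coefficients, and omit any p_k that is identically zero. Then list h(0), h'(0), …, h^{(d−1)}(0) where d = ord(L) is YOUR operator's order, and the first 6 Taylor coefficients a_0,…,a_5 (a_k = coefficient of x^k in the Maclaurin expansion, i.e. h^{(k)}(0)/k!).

f: a_k = 0, -8, 16, -128/3, 128, -2048/5, …
g: a_k = 0, -1, 0, 1/3, 0, -1/5, …
h₀=f+g: left-lcm gives L₀, ord ≤ 4.
Differentiate: ansatz ord ≤ ord L₀ ⇒ L.
L = (-4 - 48·x + 12·x^2 + 16·x^3) + (-17 - 8·x - 45·x^2 + 24·x^3 + 32·x^4)·Dx + (-2 - 7·x + 4·x^2 + x^3 + 6·x^4 + 8·x^5)·Dx^2  (order 2).
h: a_k = -9, 32, -127, 512, -2049, 8192, …
ICs: h(0) = -9, h′(0) = 32.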